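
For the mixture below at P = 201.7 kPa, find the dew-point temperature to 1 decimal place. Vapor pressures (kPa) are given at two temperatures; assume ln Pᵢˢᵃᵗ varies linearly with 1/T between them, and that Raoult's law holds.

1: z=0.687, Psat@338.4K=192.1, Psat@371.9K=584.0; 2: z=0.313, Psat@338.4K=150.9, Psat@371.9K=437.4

T = 342.1 K

Dew-point temperature: Σzᵢ·P/Pᵢˢᵃᵗ(T) = 1. Interpolate ln Pᵢˢᵃᵗ = aᵢ + bᵢ/T.
  T = 338.4 K: ΣzᵢP/Pᵢˢᵃᵗ = 1.1397
  T = 371.9 K: ΣzᵢP/Pᵢˢᵃᵗ = 0.3816
  T = 355.1 K: ΣzᵢP/Pᵢˢᵃᵗ = 0.6437
  T = 346.8 K: ΣzᵢP/Pᵢˢᵃᵗ = 0.8492
  T = 342.6 K: ΣzᵢP/Pᵢˢᵃᵗ = 0.9820
  T = 340.5 K: ΣzᵢP/Pᵢˢᵃᵗ = 1.0574
Interpolating between 340.5 K and 342.6 K gives T ≈ 342.1 K.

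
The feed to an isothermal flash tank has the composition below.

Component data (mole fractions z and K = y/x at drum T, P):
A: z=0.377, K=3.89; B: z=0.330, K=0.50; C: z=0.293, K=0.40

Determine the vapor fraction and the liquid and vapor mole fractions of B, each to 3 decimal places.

Rachford–Rice: g(ψ) = Σ zᵢ(Kᵢ−1)/(1+ψ(Kᵢ−1)) = 0.
Check two-phase: ΣzᵢKᵢ = 1.749 > 1 and Σzᵢ/Kᵢ = 1.489 > 1, so g(0) = 0.749 > 0 and g(1) = -0.489 < 0.
Iterate (Newton) starting at ψ = 0.32:
  ψ = 0.320: g = 0.1520, g' = -1.128 → ψ = 0.455
  ψ = 0.455: g = 0.0155, g' = -0.926 → ψ = 0.471
  ψ = 0.471: g = 0.0001, g' = -0.910 → ψ = 0.472
Converged at ψ = 0.472.
Compositions from xᵢ = zᵢ/(1+ψ(Kᵢ−1)), yᵢ = Kᵢxᵢ:
  A: x = 0.160, y = 0.621
  B: x = 0.432, y = 0.216
  C: x = 0.409, y = 0.163

ψ = 0.472, x_B = 0.432, y_B = 0.216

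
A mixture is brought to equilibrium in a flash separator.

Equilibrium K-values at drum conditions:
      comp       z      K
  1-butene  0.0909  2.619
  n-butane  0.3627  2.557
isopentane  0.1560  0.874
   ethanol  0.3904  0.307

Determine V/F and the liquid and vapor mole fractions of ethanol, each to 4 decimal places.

V/F = 0.4541, x_ethanol = 0.5697, y_ethanol = 0.1749

Material balance + equilibrium reduce to Σ zᵢ(Kᵢ−1)/(1+V/F(Kᵢ−1)) = 0.
Feasibility: ΣzᵢKᵢ = 1.4217, Σzᵢ/Kᵢ = 1.6267 — both > 1, two phases present.
Iterate (Newton) starting at V/F = 0.52:
  V/F = 0.5200: g = -0.05204, g' = -0.7998 → V/F = 0.4549
  V/F = 0.4549: g = -0.00065, g' = -0.7830 → V/F = 0.4541
Converged at V/F = 0.4541.
Compositions from xᵢ = zᵢ/(1+V/F(Kᵢ−1)), yᵢ = Kᵢxᵢ:
  1-butene: x = 0.0524, y = 0.1372
  n-butane: x = 0.2125, y = 0.5433
  isopentane: x = 0.1655, y = 0.1446
  ethanol: x = 0.5697, y = 0.1749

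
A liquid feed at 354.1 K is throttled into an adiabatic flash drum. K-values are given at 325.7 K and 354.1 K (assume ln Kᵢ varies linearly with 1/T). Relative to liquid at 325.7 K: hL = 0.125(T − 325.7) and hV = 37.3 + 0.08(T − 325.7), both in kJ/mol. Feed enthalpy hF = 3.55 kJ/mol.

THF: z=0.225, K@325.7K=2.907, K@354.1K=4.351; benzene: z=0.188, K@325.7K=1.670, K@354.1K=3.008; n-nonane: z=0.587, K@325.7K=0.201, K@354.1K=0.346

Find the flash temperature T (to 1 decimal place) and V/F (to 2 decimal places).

Adiabatic flash: solve Rachford–Rice at each trial T, then check hF = ψ·hV(T) + (1−ψ)·hL(T).
  T = 325.7 K: K = (2.907, 1.670, 0.201), RR gives ψ = 0.072, H_out = 2.679 kJ/mol
  T = 354.1 K: K = (4.351, 3.008, 0.346), RR gives ψ = 0.410, H_out = 18.322 kJ/mol
  T = 339.9 K: K = (3.587, 2.269, 0.267), RR gives ψ = 0.256, H_out = 11.169 kJ/mol
  T = 332.8 K: K = (3.236, 1.953, 0.232), RR gives ψ = 0.170, H_out = 7.187 kJ/mol
  T = 329.2 K: K = (3.067, 1.805, 0.216), RR gives ψ = 0.122, H_out = 4.981 kJ/mol
  T = 327.4 K: K = (2.984, 1.735, 0.208), RR gives ψ = 0.097, H_out = 3.818 kJ/mol
Linear interpolation between T = 325.7 (H_out = 2.679) and T = 327.4 (H_out = 3.818) on hF = 3.55 gives T ≈ 327.0 K, at which ψ = 0.09.

T = 327.0 K, V/F = 0.09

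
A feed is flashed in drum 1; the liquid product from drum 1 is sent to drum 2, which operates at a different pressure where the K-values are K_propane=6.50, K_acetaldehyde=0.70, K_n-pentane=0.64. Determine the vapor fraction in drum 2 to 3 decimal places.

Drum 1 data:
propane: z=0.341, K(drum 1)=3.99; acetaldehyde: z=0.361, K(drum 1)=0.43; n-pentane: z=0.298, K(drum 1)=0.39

Drum 1:
Rachford–Rice: g(ψ₁) = Σ zᵢ(Kᵢ−1)/(1+ψ₁(Kᵢ−1)) = 0.
g(0) = ΣzᵢKᵢ − 1 = 0.632 and g(1) = 1 − Σzᵢ/Kᵢ = -0.689, so a root lies in (0, 1).
Newton iteration, ψ₁⁰ = 0.4:
  ψ₁ = 0.400: g = -0.0427, g' = -1.023 → ψ₁ = 0.358
  ψ₁ = 0.358: g = 0.0011, g' = -1.077 → ψ₁ = 0.359
Converged at ψ₁ = 0.359.
Drum-1 compositions:
  propane: x = 0.164, y = 0.656
  acetaldehyde: x = 0.454, y = 0.195
  n-pentane: x = 0.382, y = 0.149
Drum-2 feed = drum-1 liquid: z₂ = (0.1644, 0.4540, 0.3816).
Drum 2:
Let ψ₂ = V/F and solve Σ zᵢ(Kᵢ−1)/(1+ψ₂(Kᵢ−1)) = 0.
Feasibility: ΣzᵢKᵢ = 1.631, Σzᵢ/Kᵢ = 1.270 — both > 1, two phases present.
Newton–Raphson from ψ₂ = 0.6:
  ψ₂ = 0.600: g = -0.1310, g' = -0.410 → ψ₂ = 0.281
  ψ₂ = 0.281: g = 0.0541, g' = -0.879 → ψ₂ = 0.342
  ψ₂ = 0.342: g = 0.0054, g' = -0.714 → ψ₂ = 0.350
Converged at ψ₂ = 0.350.
  propane: x = 0.056, y = 0.366
  acetaldehyde: x = 0.507, y = 0.355
  n-pentane: x = 0.437, y = 0.279

V/F (drum 2) = 0.350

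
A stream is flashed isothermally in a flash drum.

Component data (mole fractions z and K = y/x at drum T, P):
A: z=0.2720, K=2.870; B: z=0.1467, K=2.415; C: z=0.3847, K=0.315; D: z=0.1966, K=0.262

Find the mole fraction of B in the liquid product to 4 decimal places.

x_B = 0.1079

Material balance + equilibrium reduce to Σ zᵢ(Kᵢ−1)/(1+β(Kᵢ−1)) = 0.
g(0) = ΣzᵢKᵢ − 1 = 0.3076 and g(1) = 1 − Σzᵢ/Kᵢ = -1.1272, so a root lies in (0, 1).
Newton–Raphson from β = 0.54:
  β = 0.5400: g = -0.28869, g' = -1.0805 → β = 0.2728
  β = 0.2728: g = -0.01917, g' = -1.0108 → β = 0.2538
  β = 0.2538: g = 0.00011, g' = -1.0230 → β = 0.2540
Converged at β = 0.2540.
Compositions from xᵢ = zᵢ/(1+β(Kᵢ−1)), yᵢ = Kᵢxᵢ:
  A: x = 0.1844, y = 0.5293
  B: x = 0.1079, y = 0.2606
  C: x = 0.4657, y = 0.1467
  D: x = 0.2419, y = 0.0634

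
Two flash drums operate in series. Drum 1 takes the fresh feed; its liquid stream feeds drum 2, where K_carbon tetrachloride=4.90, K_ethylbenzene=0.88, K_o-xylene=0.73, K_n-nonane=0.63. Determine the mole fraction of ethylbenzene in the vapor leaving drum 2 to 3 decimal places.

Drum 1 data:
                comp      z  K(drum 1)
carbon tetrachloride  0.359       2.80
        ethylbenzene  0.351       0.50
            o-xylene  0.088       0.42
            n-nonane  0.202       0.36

Drum 1:
Newton–Raphson from ψ₁ = 0.5:
  ψ₁ = 0.500: g = -0.1559, g' = -0.716 → ψ₁ = 0.282
  ψ₁ = 0.282: g = 0.0054, g' = -0.796 → ψ₁ = 0.289
Converged at ψ₁ = 0.289.
Drum-1 compositions:
  carbon tetrachloride: x = 0.236, y = 0.661
  ethylbenzene: x = 0.410, y = 0.205
  o-xylene: x = 0.106, y = 0.044
  n-nonane: x = 0.248, y = 0.089
Drum-2 feed = drum-1 liquid: z₂ = (0.2362, 0.4103, 0.1057, 0.2478).
Drum 2:
Let ψ₂ = V/F and solve Σ zᵢ(Kᵢ−1)/(1+ψ₂(Kᵢ−1)) = 0.
Check two-phase: ΣzᵢKᵢ = 1.752 > 1 and Σzᵢ/Kᵢ = 1.053 > 1, so g(0) = 0.752 > 0 and g(1) = -0.053 < 0.
Newton iteration, ψ₂⁰ = 0.5:
  ψ₂ = 0.500: g = 0.1143, g' = -0.481 → ψ₂ = 0.738
  ψ₂ = 0.738: g = 0.0218, g' = -0.322 → ψ₂ = 0.805
  ψ₂ = 0.805: g = 0.0008, g' = -0.298 → ψ₂ = 0.808
Converged at ψ₂ = 0.808.
  carbon tetrachloride: x = 0.057, y = 0.279
  ethylbenzene: x = 0.454, y = 0.400
  o-xylene: x = 0.135, y = 0.099
  n-nonane: x = 0.354, y = 0.223

y_ethylbenzene (drum 2) = 0.400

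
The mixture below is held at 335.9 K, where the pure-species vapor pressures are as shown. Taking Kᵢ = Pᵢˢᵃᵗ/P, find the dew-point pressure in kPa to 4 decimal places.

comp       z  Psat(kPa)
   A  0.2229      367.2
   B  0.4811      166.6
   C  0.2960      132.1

Pdew = 174.3525 kPa

At the dew point ψ → 1, so Σzᵢ/Kᵢ = 1 with Kᵢ = Pᵢˢᵃᵗ/P ⇒ 1/P = Σzᵢ/Pᵢˢᵃᵗ.
1/P = 0.2229/367.2 + 0.4811/166.6 + 0.2960/132.1 = 0.0057355 ⇒ P = 174.3525 kPa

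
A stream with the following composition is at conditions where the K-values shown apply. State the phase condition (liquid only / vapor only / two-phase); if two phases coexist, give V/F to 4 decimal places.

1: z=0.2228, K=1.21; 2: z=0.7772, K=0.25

ΣzᵢKᵢ = 0.4639; Σzᵢ/Kᵢ = 3.2929.
Since ΣzᵢKᵢ < 1 the mixture is below its bubble point — single liquid phase.

liquid only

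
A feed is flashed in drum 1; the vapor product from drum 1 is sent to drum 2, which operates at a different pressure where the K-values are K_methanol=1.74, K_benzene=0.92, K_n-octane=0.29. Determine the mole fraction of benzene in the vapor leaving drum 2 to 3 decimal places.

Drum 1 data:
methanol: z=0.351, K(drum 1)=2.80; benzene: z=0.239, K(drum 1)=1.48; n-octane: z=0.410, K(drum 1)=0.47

Drum 1:
Let ψ₁ = V/F and solve Σ zᵢ(Kᵢ−1)/(1+ψ₁(Kᵢ−1)) = 0.
Check two-phase: ΣzᵢKᵢ = 1.529 > 1 and Σzᵢ/Kᵢ = 1.159 > 1, so g(0) = 0.529 > 0 and g(1) = -0.159 < 0.
Newton iteration, ψ₁⁰ = 0.44:
  ψ₁ = 0.440: g = 0.1639, g' = -0.588 → ψ₁ = 0.719
  ψ₁ = 0.719: g = 0.0096, g' = -0.547 → ψ₁ = 0.737
  ψ₁ = 0.737: g = -0.0000, g' = -0.550 → ψ₁ = 0.736
Converged at ψ₁ = 0.736.
Drum-1 compositions:
  methanol: x = 0.151, y = 0.423
  benzene: x = 0.177, y = 0.261
  n-octane: x = 0.672, y = 0.316
Drum-2 feed = drum-1 vapor: z₂ = (0.4226, 0.2613, 0.3161).
Drum 2:
Material balance + equilibrium reduce to Σ zᵢ(Kᵢ−1)/(1+ψ₂(Kᵢ−1)) = 0.
g(0) = ΣzᵢKᵢ − 1 = 0.067 and g(1) = 1 − Σzᵢ/Kᵢ = -0.617, so a root lies in (0, 1).
Newton–Raphson from ψ₂ = 0.55:
  ψ₂ = 0.550: g = -0.1678, g' = -0.548 → ψ₂ = 0.244
  ψ₂ = 0.244: g = -0.0277, g' = -0.401 → ψ₂ = 0.174
  ψ₂ = 0.174: g = -0.0004, g' = -0.391 → ψ₂ = 0.173
Converged at ψ₂ = 0.173.
  methanol: x = 0.375, y = 0.652
  benzene: x = 0.265, y = 0.244
  n-octane: x = 0.360, y = 0.105

y_benzene (drum 2) = 0.244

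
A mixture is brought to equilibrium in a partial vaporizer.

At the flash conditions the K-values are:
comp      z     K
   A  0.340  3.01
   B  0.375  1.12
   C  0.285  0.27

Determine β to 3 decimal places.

Material balance + equilibrium reduce to Σ zᵢ(Kᵢ−1)/(1+β(Kᵢ−1)) = 0.
Feasibility: ΣzᵢKᵢ = 1.520, Σzᵢ/Kᵢ = 1.503 — both > 1, two phases present.
Iterate (Newton) starting at β = 0.5:
  β = 0.500: g = 0.0557, g' = -0.723 → β = 0.577
  β = 0.577: g = -0.0009, g' = -0.753 → β = 0.576
Converged at β = 0.576.

β = 0.576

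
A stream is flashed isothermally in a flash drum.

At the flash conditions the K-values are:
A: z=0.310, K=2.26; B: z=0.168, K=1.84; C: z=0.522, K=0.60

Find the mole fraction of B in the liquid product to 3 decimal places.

x_B = 0.105

Rachford–Rice: g(V/F) = Σ zᵢ(Kᵢ−1)/(1+V/F(Kᵢ−1)) = 0.
Check two-phase: ΣzᵢKᵢ = 1.323 > 1 and Σzᵢ/Kᵢ = 1.098 > 1, so g(0) = 0.323 > 0 and g(1) = -0.098 < 0.
Newton–Raphson from V/F = 0.33:
  V/F = 0.330: g = 0.1458, g' = -0.429 → V/F = 0.670
  V/F = 0.670: g = 0.0169, g' = -0.349 → V/F = 0.718
Converged at V/F = 0.718.
Compositions from xᵢ = zᵢ/(1+V/F(Kᵢ−1)), yᵢ = Kᵢxᵢ:
  A: x = 0.163, y = 0.368
  B: x = 0.105, y = 0.193
  C: x = 0.733, y = 0.440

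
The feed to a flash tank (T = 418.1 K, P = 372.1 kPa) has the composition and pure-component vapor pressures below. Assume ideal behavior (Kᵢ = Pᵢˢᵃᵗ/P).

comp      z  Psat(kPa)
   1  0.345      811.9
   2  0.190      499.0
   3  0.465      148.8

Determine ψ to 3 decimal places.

ψ = 0.337

Raoult's law: Kᵢ = Pᵢˢᵃᵗ/P = Pᵢˢᵃᵗ/372.1.
  K_1 = 811.9/372.1 = 2.18194, K_2 = 499.0/372.1 = 1.34104, K_3 = 148.8/372.1 = 0.39989
Material balance + equilibrium reduce to Σ zᵢ(Kᵢ−1)/(1+ψ(Kᵢ−1)) = 0.
Feasibility: ΣzᵢKᵢ = 1.194, Σzᵢ/Kᵢ = 1.463 — both > 1, two phases present.
Iterate (Newton) starting at ψ = 0.5:
  ψ = 0.500: g = -0.0870, g' = -0.548 → ψ = 0.341
  ψ = 0.341: g = -0.0023, g' = -0.527 → ψ = 0.337
Converged at ψ = 0.337.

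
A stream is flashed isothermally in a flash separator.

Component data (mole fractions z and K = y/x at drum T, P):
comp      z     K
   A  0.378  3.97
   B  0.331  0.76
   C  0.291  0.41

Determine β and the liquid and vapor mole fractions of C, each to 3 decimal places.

Rachford–Rice: g(β) = Σ zᵢ(Kᵢ−1)/(1+β(Kᵢ−1)) = 0.
g(0) = ΣzᵢKᵢ − 1 = 0.872 and g(1) = 1 − Σzᵢ/Kᵢ = -0.240, so a root lies in (0, 1).
Newton iteration, β⁰ = 0.69:
  β = 0.690: g = -0.0166, g' = -0.674 → β = 0.665
Converged at β = 0.665.
Compositions from xᵢ = zᵢ/(1+β(Kᵢ−1)), yᵢ = Kᵢxᵢ:
  A: x = 0.127, y = 0.504
  B: x = 0.394, y = 0.299
  C: x = 0.479, y = 0.196

β = 0.665, x_C = 0.479, y_C = 0.196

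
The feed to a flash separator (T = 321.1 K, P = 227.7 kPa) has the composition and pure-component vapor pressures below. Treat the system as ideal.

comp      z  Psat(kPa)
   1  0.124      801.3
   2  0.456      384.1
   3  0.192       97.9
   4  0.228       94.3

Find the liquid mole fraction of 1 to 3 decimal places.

Raoult's law: Kᵢ = Pᵢˢᵃᵗ/P = Pᵢˢᵃᵗ/227.7.
  K_1 = 801.3/227.7 = 3.51910, K_2 = 384.1/227.7 = 1.68687, K_3 = 97.9/227.7 = 0.42995, K_4 = 94.3/227.7 = 0.41414
Rachford–Rice: g(ψ) = Σ zᵢ(Kᵢ−1)/(1+ψ(Kᵢ−1)) = 0.
Feasibility: ΣzᵢKᵢ = 1.383, Σzᵢ/Kᵢ = 1.303 — both > 1, two phases present.
Newton iteration, ψ⁰ = 0.5:
  ψ = 0.500: g = 0.0294, g' = -0.552 → ψ = 0.553
Converged at ψ = 0.553.
Compositions from xᵢ = zᵢ/(1+ψ(Kᵢ−1)), yᵢ = Kᵢxᵢ:
  1: x = 0.052, y = 0.182
  2: x = 0.330, y = 0.557
  3: x = 0.280, y = 0.121
  4: x = 0.337, y = 0.140

x_1 = 0.052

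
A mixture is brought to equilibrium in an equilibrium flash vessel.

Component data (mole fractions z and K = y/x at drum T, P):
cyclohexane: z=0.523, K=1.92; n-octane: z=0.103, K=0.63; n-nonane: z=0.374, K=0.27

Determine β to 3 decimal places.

β = 0.275

Material balance + equilibrium reduce to Σ zᵢ(Kᵢ−1)/(1+β(Kᵢ−1)) = 0.
Check two-phase: ΣzᵢKᵢ = 1.170 > 1 and Σzᵢ/Kᵢ = 1.821 > 1, so g(0) = 0.170 > 0 and g(1) = -0.821 < 0.
Iterate (Newton) starting at β = 0.31:
  β = 0.310: g = -0.0215, g' = -0.619 → β = 0.275
Converged at β = 0.275.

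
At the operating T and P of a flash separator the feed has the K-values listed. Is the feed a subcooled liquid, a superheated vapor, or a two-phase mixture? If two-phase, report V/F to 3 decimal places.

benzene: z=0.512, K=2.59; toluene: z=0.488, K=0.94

ΣzᵢKᵢ = 1.785; Σzᵢ/Kᵢ = 0.717.
Since Σzᵢ/Kᵢ < 1 the mixture is above its dew point — single vapor phase.

superheated vapor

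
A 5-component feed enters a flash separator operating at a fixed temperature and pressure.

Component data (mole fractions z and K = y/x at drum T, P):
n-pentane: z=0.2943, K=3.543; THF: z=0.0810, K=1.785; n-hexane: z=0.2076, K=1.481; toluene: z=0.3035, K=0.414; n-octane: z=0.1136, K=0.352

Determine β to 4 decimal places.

β = 0.6306

Material balance + equilibrium reduce to Σ zᵢ(Kᵢ−1)/(1+β(Kᵢ−1)) = 0.
g(0) = ΣzᵢKᵢ − 1 = 0.6604 and g(1) = 1 − Σzᵢ/Kᵢ = -0.3244, so a root lies in (0, 1).
Newton–Raphson from β = 0.51:
  β = 0.5100: g = 0.08781, g' = -0.7356 → β = 0.6294
  β = 0.6294: g = 0.00092, g' = -0.7297 → β = 0.6306
Converged at β = 0.6306.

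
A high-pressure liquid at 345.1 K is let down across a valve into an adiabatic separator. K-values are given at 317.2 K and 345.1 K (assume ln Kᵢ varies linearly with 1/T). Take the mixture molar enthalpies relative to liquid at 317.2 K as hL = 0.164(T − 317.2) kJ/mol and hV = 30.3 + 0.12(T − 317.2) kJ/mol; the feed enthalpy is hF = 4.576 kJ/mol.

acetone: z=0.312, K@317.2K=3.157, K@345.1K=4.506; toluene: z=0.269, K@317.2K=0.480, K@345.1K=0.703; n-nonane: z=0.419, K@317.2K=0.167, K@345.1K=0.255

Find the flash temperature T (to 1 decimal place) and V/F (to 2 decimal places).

T = 319.5 K, V/F = 0.14

Adiabatic flash: solve Rachford–Rice at each trial T, then check hF = ψ·hV(T) + (1−ψ)·hL(T).
  T = 317.2 K: K = (3.157, 0.480, 0.167), RR gives ψ = 0.118, H_out = 3.583 kJ/mol
  T = 345.1 K: K = (4.506, 0.703, 0.255), RR gives ψ = 0.334, H_out = 14.277 kJ/mol
  T = 331.1 K: K = (3.798, 0.585, 0.208), RR gives ψ = 0.232, H_out = 9.152 kJ/mol
  T = 324.1 K: K = (3.467, 0.531, 0.187), RR gives ψ = 0.177, H_out = 6.441 kJ/mol
  T = 320.6 K: K = (3.308, 0.505, 0.177), RR gives ψ = 0.148, H_out = 5.020 kJ/mol
  T = 318.9 K: K = (3.232, 0.492, 0.172), RR gives ψ = 0.133, H_out = 4.309 kJ/mol
Linear interpolation between T = 318.9 (H_out = 4.309) and T = 320.6 (H_out = 5.020) on hF = 4.576 gives T ≈ 319.5 K, at which ψ = 0.14.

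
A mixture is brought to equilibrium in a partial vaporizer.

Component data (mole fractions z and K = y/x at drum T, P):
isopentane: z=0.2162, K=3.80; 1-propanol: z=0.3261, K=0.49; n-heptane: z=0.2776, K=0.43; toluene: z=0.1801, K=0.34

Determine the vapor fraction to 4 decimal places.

ψ = 0.1020

Let ψ = V/F and solve Σ zᵢ(Kᵢ−1)/(1+ψ(Kᵢ−1)) = 0.
Feasibility: ΣzᵢKᵢ = 1.1620, Σzᵢ/Kᵢ = 1.8977 — both > 1, two phases present.
Newton iteration, ψ⁰ = 0.5:
  ψ = 0.5000: g = -0.36972, g' = -0.7983 → ψ = 0.0369
  ψ = 0.0369: g = 0.09578, g' = -1.6573 → ψ = 0.0946
  ψ = 0.0946: g = 0.00975, g' = -1.3429 → ψ = 0.1019
  ψ = 0.1019: g = 0.00011, g' = -1.3122 → ψ = 0.1020
Converged at ψ = 0.1020.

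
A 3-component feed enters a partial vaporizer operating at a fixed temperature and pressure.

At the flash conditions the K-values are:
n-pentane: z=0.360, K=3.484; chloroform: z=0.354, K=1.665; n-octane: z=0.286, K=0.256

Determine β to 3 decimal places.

β = 0.739

Let β = V/F and solve Σ zᵢ(Kᵢ−1)/(1+β(Kᵢ−1)) = 0.
g(0) = ΣzᵢKᵢ − 1 = 0.917 and g(1) = 1 − Σzᵢ/Kᵢ = -0.433, so a root lies in (0, 1).
Newton–Raphson from β = 0.36:
  β = 0.360: g = 0.3714, g' = -1.016 → β = 0.725
  β = 0.725: g = 0.0156, g' = -1.101 → β = 0.740
  β = 0.740: g = -0.0002, g' = -1.129 → β = 0.739
Converged at β = 0.739.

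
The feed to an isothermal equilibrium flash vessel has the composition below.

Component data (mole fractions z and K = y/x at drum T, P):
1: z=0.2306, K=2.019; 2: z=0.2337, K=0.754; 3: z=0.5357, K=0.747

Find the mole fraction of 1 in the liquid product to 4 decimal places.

x_1 = 0.1976

Material balance + equilibrium reduce to Σ zᵢ(Kᵢ−1)/(1+ψ(Kᵢ−1)) = 0.
g(0) = ΣzᵢKᵢ − 1 = 0.0420 and g(1) = 1 − Σzᵢ/Kᵢ = -0.1413, so a root lies in (0, 1).
Iterate (Newton) starting at ψ = 0.5:
  ψ = 0.5000: g = -0.06504, g' = -0.1684 → ψ = 0.1138
  ψ = 0.1138: g = 0.01187, g' = -0.2436 → ψ = 0.1625
  ψ = 0.1625: g = 0.00037, g' = -0.2289 → ψ = 0.1641
Converged at ψ = 0.1641.
Compositions from xᵢ = zᵢ/(1+ψ(Kᵢ−1)), yᵢ = Kᵢxᵢ:
  1: x = 0.1976, y = 0.3989
  2: x = 0.2435, y = 0.1836
  3: x = 0.5589, y = 0.4175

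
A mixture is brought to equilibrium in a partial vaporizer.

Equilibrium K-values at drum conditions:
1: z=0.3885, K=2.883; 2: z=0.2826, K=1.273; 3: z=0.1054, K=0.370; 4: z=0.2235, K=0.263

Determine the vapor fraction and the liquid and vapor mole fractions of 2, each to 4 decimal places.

Let ψ = V/F and solve Σ zᵢ(Kᵢ−1)/(1+ψ(Kᵢ−1)) = 0.
Feasibility: ΣzᵢKᵢ = 1.5776, Σzᵢ/Kᵢ = 1.4914 — both > 1, two phases present.
Iterate (Newton) starting at ψ = 0.5:
  ψ = 0.5000: g = 0.08690, g' = -0.7753 → ψ = 0.6121
  ψ = 0.6121: g = -0.00222, g' = -0.8265 → ψ = 0.6094
Converged at ψ = 0.6094.
Compositions from xᵢ = zᵢ/(1+ψ(Kᵢ−1)), yᵢ = Kᵢxᵢ:
  1: x = 0.1809, y = 0.5216
  2: x = 0.2423, y = 0.3084
  3: x = 0.1711, y = 0.0633
  4: x = 0.4057, y = 0.1067

ψ = 0.6094, x_2 = 0.2423, y_2 = 0.3084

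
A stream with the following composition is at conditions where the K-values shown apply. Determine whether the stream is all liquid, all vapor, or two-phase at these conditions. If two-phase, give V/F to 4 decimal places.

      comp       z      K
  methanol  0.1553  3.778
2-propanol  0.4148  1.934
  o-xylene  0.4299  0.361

two-phase, V/F = 0.5540

ΣzᵢKᵢ = 1.5441; Σzᵢ/Kᵢ = 1.4464.
Both exceed 1, so a two-phase solution exists.
Material balance + equilibrium reduce to Σ zᵢ(Kᵢ−1)/(1+ψ(Kᵢ−1)) = 0.
Newton iteration, ψ⁰ = 0.5:
  ψ = 0.5000: g = 0.04100, g' = -0.7572 → ψ = 0.5541
  ψ = 0.5541: g = -0.00012, g' = -0.7637 → ψ = 0.5540
Converged at ψ = 0.5540.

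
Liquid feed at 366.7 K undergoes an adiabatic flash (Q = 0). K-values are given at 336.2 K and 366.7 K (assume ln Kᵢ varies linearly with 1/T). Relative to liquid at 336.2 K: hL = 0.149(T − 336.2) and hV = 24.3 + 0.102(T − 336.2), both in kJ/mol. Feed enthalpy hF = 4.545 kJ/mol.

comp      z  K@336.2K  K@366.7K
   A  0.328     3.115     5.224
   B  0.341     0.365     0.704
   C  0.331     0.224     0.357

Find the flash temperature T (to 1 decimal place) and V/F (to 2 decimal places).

T = 338.4 K, V/F = 0.17

Adiabatic flash: solve Rachford–Rice at each trial T, then check hF = ψ·hV(T) + (1−ψ)·hL(T).
  T = 336.2 K: K = (3.115, 0.365, 0.224), RR gives ψ = 0.147, H_out = 3.580 kJ/mol
  T = 366.7 K: K = (5.224, 0.704, 0.357), RR gives ψ = 0.514, H_out = 16.297 kJ/mol
  T = 351.4 K: K = (4.076, 0.514, 0.285), RR gives ψ = 0.325, H_out = 9.920 kJ/mol
  T = 343.8 K: K = (3.574, 0.435, 0.254), RR gives ψ = 0.238, H_out = 6.837 kJ/mol
  T = 340.0 K: K = (3.339, 0.399, 0.238), RR gives ψ = 0.194, H_out = 5.243 kJ/mol
  T = 338.1 K: K = (3.226, 0.382, 0.231), RR gives ψ = 0.171, H_out = 4.422 kJ/mol
Linear interpolation between T = 338.1 (H_out = 4.422) and T = 340.0 (H_out = 5.243) on hF = 4.545 gives T ≈ 338.4 K, at which ψ = 0.17.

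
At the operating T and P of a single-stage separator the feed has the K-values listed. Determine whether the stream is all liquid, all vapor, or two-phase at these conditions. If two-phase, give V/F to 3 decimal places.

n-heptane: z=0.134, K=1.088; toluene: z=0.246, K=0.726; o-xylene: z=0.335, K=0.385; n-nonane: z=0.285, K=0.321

ΣzᵢKᵢ = 0.545; Σzᵢ/Kᵢ = 2.220.
Since ΣzᵢKᵢ < 1 the mixture is below its bubble point — single liquid phase.

all liquid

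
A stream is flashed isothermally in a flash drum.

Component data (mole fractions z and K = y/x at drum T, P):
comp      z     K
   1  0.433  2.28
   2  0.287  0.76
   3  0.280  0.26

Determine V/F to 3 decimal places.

Newton–Raphson from V/F = 0.69:
  V/F = 0.690: g = -0.2116, g' = -0.864 → V/F = 0.445
  V/F = 0.445: g = -0.0330, g' = -0.650 → V/F = 0.394
Converged at V/F = 0.394.

V/F = 0.394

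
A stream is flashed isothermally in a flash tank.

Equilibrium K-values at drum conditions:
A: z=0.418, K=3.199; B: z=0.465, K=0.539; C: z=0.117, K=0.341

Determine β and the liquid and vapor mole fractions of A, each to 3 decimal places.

Newton–Raphson from β = 0.68:
  β = 0.680: g = -0.0836, g' = -0.701 → β = 0.561
Converged at β = 0.561.
Compositions from xᵢ = zᵢ/(1+β(Kᵢ−1)), yᵢ = Kᵢxᵢ:
  A: x = 0.187, y = 0.599
  B: x = 0.627, y = 0.338
  C: x = 0.186, y = 0.063

β = 0.561, x_A = 0.187, y_A = 0.599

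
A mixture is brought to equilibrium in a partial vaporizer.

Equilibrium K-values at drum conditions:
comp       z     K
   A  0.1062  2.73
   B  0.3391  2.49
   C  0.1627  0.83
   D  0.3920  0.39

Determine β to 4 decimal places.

Material balance + equilibrium reduce to Σ zᵢ(Kᵢ−1)/(1+β(Kᵢ−1)) = 0.
Feasibility: ΣzᵢKᵢ = 1.4222, Σzᵢ/Kᵢ = 1.3762 — both > 1, two phases present.
Newton–Raphson from β = 0.38:
  β = 0.3800: g = 0.09261, g' = -0.6752 → β = 0.5172
  β = 0.5172: g = 0.00268, g' = -0.6456 → β = 0.5213
Converged at β = 0.5213.

β = 0.5213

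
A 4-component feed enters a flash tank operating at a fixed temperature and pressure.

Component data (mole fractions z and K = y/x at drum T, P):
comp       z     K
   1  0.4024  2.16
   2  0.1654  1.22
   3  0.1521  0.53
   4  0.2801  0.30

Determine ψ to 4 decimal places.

Material balance + equilibrium reduce to Σ zᵢ(Kᵢ−1)/(1+ψ(Kᵢ−1)) = 0.
g(0) = ΣzᵢKᵢ − 1 = 0.2356 and g(1) = 1 − Σzᵢ/Kᵢ = -0.5425, so a root lies in (0, 1).
Iterate (Newton) starting at ψ = 0.5:
  ψ = 0.5000: g = -0.06688, g' = -0.6057 → ψ = 0.3896
  ψ = 0.3896: g = -0.00209, g' = -0.5735 → ψ = 0.3859
Converged at ψ = 0.3859.

ψ = 0.3859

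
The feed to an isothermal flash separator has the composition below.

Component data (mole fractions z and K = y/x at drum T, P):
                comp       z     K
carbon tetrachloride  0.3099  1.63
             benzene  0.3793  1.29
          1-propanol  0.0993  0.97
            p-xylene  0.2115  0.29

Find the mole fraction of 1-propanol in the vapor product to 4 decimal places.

Rachford–Rice: g(V/F) = Σ zᵢ(Kᵢ−1)/(1+V/F(Kᵢ−1)) = 0.
Check two-phase: ΣzᵢKᵢ = 1.1521 > 1 and Σzᵢ/Kᵢ = 1.3158 > 1, so g(0) = 0.1521 > 0 and g(1) = -0.3158 < 0.
Iterate (Newton) starting at V/F = 0.33:
  V/F = 0.3300: g = 0.06290, g' = -0.2928 → V/F = 0.5448
  V/F = 0.5448: g = -0.00758, g' = -0.3756 → V/F = 0.5246
  V/F = 0.5246: g = -0.00012, g' = -0.3644 → V/F = 0.5243
Converged at V/F = 0.5243.
Compositions from xᵢ = zᵢ/(1+V/F(Kᵢ−1)), yᵢ = Kᵢxᵢ:
  carbon tetrachloride: x = 0.2330, y = 0.3797
  benzene: x = 0.3292, y = 0.4247
  1-propanol: x = 0.1009, y = 0.0979
  p-xylene: x = 0.3369, y = 0.0977

y_1-propanol = 0.0979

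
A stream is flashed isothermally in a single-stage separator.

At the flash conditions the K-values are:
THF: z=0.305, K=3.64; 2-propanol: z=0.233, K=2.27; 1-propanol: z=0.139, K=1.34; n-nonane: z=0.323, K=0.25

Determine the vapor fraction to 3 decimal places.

ψ = 0.672

Rachford–Rice: g(ψ) = Σ zᵢ(Kᵢ−1)/(1+ψ(Kᵢ−1)) = 0.
Check two-phase: ΣzᵢKᵢ = 1.906 > 1 and Σzᵢ/Kᵢ = 1.582 > 1, so g(0) = 0.906 > 0 and g(1) = -0.582 < 0.
Newton iteration, ψ⁰ = 0.5:
  ψ = 0.500: g = 0.1808, g' = -1.012 → ψ = 0.679
  ψ = 0.679: g = -0.0076, g' = -1.145 → ψ = 0.672
Converged at ψ = 0.672.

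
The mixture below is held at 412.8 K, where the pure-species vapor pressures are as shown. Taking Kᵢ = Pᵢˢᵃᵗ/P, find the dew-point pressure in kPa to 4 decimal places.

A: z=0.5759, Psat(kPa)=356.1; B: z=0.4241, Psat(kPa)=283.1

At the dew point ψ → 1, so Σzᵢ/Kᵢ = 1 with Kᵢ = Pᵢˢᵃᵗ/P ⇒ 1/P = Σzᵢ/Pᵢˢᵃᵗ.
1/P = 0.5759/356.1 + 0.4241/283.1 = 0.0031153 ⇒ P = 320.9964 kPa

Pdew = 320.9964 kPa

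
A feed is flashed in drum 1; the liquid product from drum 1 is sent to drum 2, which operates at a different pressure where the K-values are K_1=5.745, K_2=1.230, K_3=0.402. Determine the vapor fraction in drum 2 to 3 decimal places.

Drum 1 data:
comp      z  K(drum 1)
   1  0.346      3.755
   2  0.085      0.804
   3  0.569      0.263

V/F (drum 2) = 0.210

Drum 1:
Rachford–Rice: g(ψ₁) = Σ zᵢ(Kᵢ−1)/(1+ψ₁(Kᵢ−1)) = 0.
Feasibility: ΣzᵢKᵢ = 1.517, Σzᵢ/Kᵢ = 2.361 — both > 1, two phases present.
Newton iteration, ψ₁⁰ = 0.68:
  ψ₁ = 0.680: g = -0.5281, g' = -1.564 → ψ₁ = 0.342
  ψ₁ = 0.342: g = -0.0882, g' = -1.252 → ψ₁ = 0.272
  ψ₁ = 0.272: g = 0.0029, g' = -1.345 → ψ₁ = 0.274
Converged at ψ₁ = 0.274.
Drum-1 compositions:
  1: x = 0.197, y = 0.740
  2: x = 0.090, y = 0.072
  3: x = 0.713, y = 0.188
Drum-2 feed = drum-1 liquid: z₂ = (0.1971, 0.0898, 0.7130).
Drum 2:
Iterate (Newton) starting at ψ₂ = 0.5:
  ψ₂ = 0.500: g = -0.3124, g' = -0.913 → ψ₂ = 0.158
  ψ₂ = 0.158: g = 0.0839, g' = -1.766 → ψ₂ = 0.205
  ψ₂ = 0.205: g = 0.0074, g' = -1.474 → ψ₂ = 0.210
Converged at ψ₂ = 0.210.
  1: x = 0.099, y = 0.567
  2: x = 0.086, y = 0.105
  3: x = 0.816, y = 0.328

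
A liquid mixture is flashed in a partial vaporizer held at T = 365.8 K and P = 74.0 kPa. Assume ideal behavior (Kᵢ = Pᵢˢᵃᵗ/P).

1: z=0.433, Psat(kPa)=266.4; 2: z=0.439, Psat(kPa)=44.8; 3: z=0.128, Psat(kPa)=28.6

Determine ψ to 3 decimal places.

Raoult's law: Kᵢ = Pᵢˢᵃᵗ/P = Pᵢˢᵃᵗ/74.0.
  K_1 = 266.4/74.0 = 3.60000, K_2 = 44.8/74.0 = 0.60541, K_3 = 28.6/74.0 = 0.38649
Material balance + equilibrium reduce to Σ zᵢ(Kᵢ−1)/(1+ψ(Kᵢ−1)) = 0.
Check two-phase: ΣzᵢKᵢ = 1.874 > 1 and Σzᵢ/Kᵢ = 1.177 > 1, so g(0) = 0.874 > 0 and g(1) = -0.177 < 0.
Iterate (Newton) starting at ψ = 0.5:
  ψ = 0.500: g = 0.1604, g' = -0.760 → ψ = 0.711
  ψ = 0.711: g = 0.0151, g' = -0.644 → ψ = 0.735
Converged at ψ = 0.735.

ψ = 0.735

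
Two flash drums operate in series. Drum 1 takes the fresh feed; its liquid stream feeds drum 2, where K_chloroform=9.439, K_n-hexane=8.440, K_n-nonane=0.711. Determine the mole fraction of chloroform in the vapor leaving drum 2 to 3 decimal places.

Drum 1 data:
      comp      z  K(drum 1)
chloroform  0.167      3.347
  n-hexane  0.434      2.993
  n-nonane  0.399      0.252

y_chloroform (drum 2) = 0.082

Drum 1:
Let ψ₁ = V/F and solve Σ zᵢ(Kᵢ−1)/(1+ψ₁(Kᵢ−1)) = 0.
Feasibility: ΣzᵢKᵢ = 1.958, Σzᵢ/Kᵢ = 1.778 — both > 1, two phases present.
Iterate (Newton) starting at ψ₁ = 0.5:
  ψ₁ = 0.500: g = 0.1368, g' = -1.197 → ψ₁ = 0.614
  ψ₁ = 0.614: g = -0.0028, g' = -1.267 → ψ₁ = 0.612
Converged at ψ₁ = 0.612.
Drum-1 compositions:
  chloroform: x = 0.069, y = 0.229
  n-hexane: x = 0.196, y = 0.585
  n-nonane: x = 0.736, y = 0.185
Drum-2 feed = drum-1 liquid: z₂ = (0.0685, 0.1955, 0.7360).
Drum 2:
Material balance + equilibrium reduce to Σ zᵢ(Kᵢ−1)/(1+ψ₂(Kᵢ−1)) = 0.
g(0) = ΣzᵢKᵢ − 1 = 1.820 and g(1) = 1 − Σzᵢ/Kᵢ = -0.066, so a root lies in (0, 1).
Iterate (Newton) starting at ψ₂ = 0.5:
  ψ₂ = 0.500: g = 0.1704, g' = -0.749 → ψ₂ = 0.727
  ψ₂ = 0.727: g = 0.0385, g' = -0.457 → ψ₂ = 0.812
  ψ₂ = 0.812: g = 0.0024, g' = -0.403 → ψ₂ = 0.818
Converged at ψ₂ = 0.818.
  chloroform: x = 0.009, y = 0.082
  n-hexane: x = 0.028, y = 0.233
  n-nonane: x = 0.964, y = 0.685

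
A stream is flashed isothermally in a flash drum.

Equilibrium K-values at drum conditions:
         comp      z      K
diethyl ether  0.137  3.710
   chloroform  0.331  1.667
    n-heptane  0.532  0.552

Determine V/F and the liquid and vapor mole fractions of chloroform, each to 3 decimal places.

V/F = 0.537, x_chloroform = 0.244, y_chloroform = 0.406

Newton–Raphson from V/F = 0.5:
  V/F = 0.500: g = 0.0161, g' = -0.442 → V/F = 0.536
  V/F = 0.536: g = 0.0002, g' = -0.432 → V/F = 0.537
Converged at V/F = 0.537.
Compositions from xᵢ = zᵢ/(1+V/F(Kᵢ−1)), yᵢ = Kᵢxᵢ:
  diethyl ether: x = 0.056, y = 0.207
  chloroform: x = 0.244, y = 0.406
  n-heptane: x = 0.700, y = 0.387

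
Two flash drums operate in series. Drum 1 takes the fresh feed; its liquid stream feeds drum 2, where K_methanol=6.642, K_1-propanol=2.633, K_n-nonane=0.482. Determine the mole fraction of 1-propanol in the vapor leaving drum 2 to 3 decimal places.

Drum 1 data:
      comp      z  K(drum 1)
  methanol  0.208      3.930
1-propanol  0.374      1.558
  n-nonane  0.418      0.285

Drum 1:
Rachford–Rice: g(ψ₁) = Σ zᵢ(Kᵢ−1)/(1+ψ₁(Kᵢ−1)) = 0.
Feasibility: ΣzᵢKᵢ = 1.519, Σzᵢ/Kᵢ = 1.760 — both > 1, two phases present.
Iterate (Newton) starting at ψ₁ = 0.5:
  ψ₁ = 0.500: g = -0.0548, g' = -0.883 → ψ₁ = 0.438
  ψ₁ = 0.438: g = -0.0005, g' = -0.871 → ψ₁ = 0.437
Converged at ψ₁ = 0.437.
Drum-1 compositions:
  methanol: x = 0.091, y = 0.358
  1-propanol: x = 0.301, y = 0.468
  n-nonane: x = 0.608, y = 0.173
Drum-2 feed = drum-1 liquid: z₂ = (0.0912, 0.3006, 0.6082).
Drum 2:
Rachford–Rice: g(ψ₂) = Σ zᵢ(Kᵢ−1)/(1+ψ₂(Kᵢ−1)) = 0.
g(0) = ΣzᵢKᵢ − 1 = 0.690 and g(1) = 1 − Σzᵢ/Kᵢ = -0.390, so a root lies in (0, 1).
Newton iteration, ψ₂⁰ = 0.32:
  ψ₂ = 0.320: g = 0.1281, g' = -0.949 → ψ₂ = 0.455
  ψ₂ = 0.455: g = 0.0136, g' = -0.771 → ψ₂ = 0.473
Converged at ψ₂ = 0.473.
  methanol: x = 0.025, y = 0.165
  1-propanol: x = 0.170, y = 0.447
  n-nonane: x = 0.806, y = 0.388

y_1-propanol (drum 2) = 0.447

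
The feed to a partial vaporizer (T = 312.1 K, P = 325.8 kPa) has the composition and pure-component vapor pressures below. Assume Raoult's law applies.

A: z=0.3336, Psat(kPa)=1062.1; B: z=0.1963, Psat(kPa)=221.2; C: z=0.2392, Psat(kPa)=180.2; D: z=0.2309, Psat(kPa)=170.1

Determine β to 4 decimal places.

β = 0.4935

Raoult's law: Kᵢ = Pᵢˢᵃᵗ/P = Pᵢˢᵃᵗ/325.8.
  K_A = 1062.1/325.8 = 3.259975, K_B = 221.2/325.8 = 0.678944, K_C = 180.2/325.8 = 0.553100, K_D = 170.1/325.8 = 0.522099
Newton–Raphson from β = 0.5:
  β = 0.5000: g = -0.00377, g' = -0.5745 → β = 0.4934
  β = 0.4934: g = 0.00001, g' = -0.5783 → β = 0.4935
Converged at β = 0.4935.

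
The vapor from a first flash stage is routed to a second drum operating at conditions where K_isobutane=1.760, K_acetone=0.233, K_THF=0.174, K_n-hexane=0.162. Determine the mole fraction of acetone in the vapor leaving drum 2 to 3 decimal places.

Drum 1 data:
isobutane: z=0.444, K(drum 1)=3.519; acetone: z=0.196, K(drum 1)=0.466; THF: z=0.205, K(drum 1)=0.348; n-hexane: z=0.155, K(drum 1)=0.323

Drum 1:
Material balance + equilibrium reduce to Σ zᵢ(Kᵢ−1)/(1+ψ₁(Kᵢ−1)) = 0.
Check two-phase: ΣzᵢKᵢ = 1.775 > 1 and Σzᵢ/Kᵢ = 1.616 > 1, so g(0) = 0.775 > 0 and g(1) = -0.616 < 0.
Newton iteration, ψ₁⁰ = 0.5:
  ψ₁ = 0.500: g = -0.0047, g' = -1.010 → ψ₁ = 0.495
Converged at ψ₁ = 0.495.
Drum-1 compositions:
  isobutane: x = 0.198, y = 0.695
  acetone: x = 0.266, y = 0.124
  THF: x = 0.303, y = 0.105
  n-hexane: x = 0.233, y = 0.075
Drum-2 feed = drum-1 vapor: z₂ = (0.6951, 0.1242, 0.1054, 0.0753).
Drum 2:
Let ψ₂ = V/F and solve Σ zᵢ(Kᵢ−1)/(1+ψ₂(Kᵢ−1)) = 0.
Feasibility: ΣzᵢKᵢ = 1.283, Σzᵢ/Kᵢ = 1.998 — both > 1, two phases present.
Newton iteration, ψ₂⁰ = 0.5:
  ψ₂ = 0.500: g = -0.0286, g' = -0.768 → ψ₂ = 0.463
  ψ₂ = 0.463: g = -0.0008, g' = -0.725 → ψ₂ = 0.462
Converged at ψ₂ = 0.462.
  isobutane: x = 0.515, y = 0.906
  acetone: x = 0.192, y = 0.045
  THF: x = 0.170, y = 0.030
  n-hexane: x = 0.123, y = 0.020

y_acetone (drum 2) = 0.045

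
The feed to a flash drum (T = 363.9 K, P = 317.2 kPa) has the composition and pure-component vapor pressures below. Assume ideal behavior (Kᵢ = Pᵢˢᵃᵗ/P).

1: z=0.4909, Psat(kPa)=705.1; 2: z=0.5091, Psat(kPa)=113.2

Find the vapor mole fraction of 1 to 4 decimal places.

Raoult's law: Kᵢ = Pᵢˢᵃᵗ/P = Pᵢˢᵃᵗ/317.2.
  K_1 = 705.1/317.2 = 2.222888, K_2 = 113.2/317.2 = 0.356873
Material balance + equilibrium reduce to Σ zᵢ(Kᵢ−1)/(1+ψ(Kᵢ−1)) = 0.
Feasibility: ΣzᵢKᵢ = 1.2729, Σzᵢ/Kᵢ = 1.6474 — both > 1, two phases present.
Iterate (Newton) starting at ψ = 0.5:
  ψ = 0.5000: g = -0.11007, g' = -0.7402 → ψ = 0.3513
  ψ = 0.3513: g = -0.00306, g' = -0.7106 → ψ = 0.3470
Converged at ψ = 0.3470.
Compositions from xᵢ = zᵢ/(1+ψ(Kᵢ−1)), yᵢ = Kᵢxᵢ:
  1: x = 0.3447, y = 0.7661
  2: x = 0.6553, y = 0.2339

y_1 = 0.7661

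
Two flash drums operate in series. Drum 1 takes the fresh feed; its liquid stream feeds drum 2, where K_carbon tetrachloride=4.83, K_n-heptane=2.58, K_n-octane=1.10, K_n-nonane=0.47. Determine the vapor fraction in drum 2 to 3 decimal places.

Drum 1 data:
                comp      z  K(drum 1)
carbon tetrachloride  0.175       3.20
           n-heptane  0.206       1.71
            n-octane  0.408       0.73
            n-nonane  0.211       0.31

V/F (drum 2) = 0.747

Drum 1:
Material balance + equilibrium reduce to Σ zᵢ(Kᵢ−1)/(1+ψ₁(Kᵢ−1)) = 0.
Check two-phase: ΣzᵢKᵢ = 1.276 > 1 and Σzᵢ/Kᵢ = 1.415 > 1, so g(0) = 0.276 > 0 and g(1) = -0.415 < 0.
Newton–Raphson from ψ₁ = 0.36:
  ψ₁ = 0.360: g = 0.0156, g' = -0.544 → ψ₁ = 0.389
Converged at ψ₁ = 0.389.
Drum-1 compositions:
  carbon tetrachloride: x = 0.094, y = 0.302
  n-heptane: x = 0.161, y = 0.276
  n-octane: x = 0.456, y = 0.333
  n-nonane: x = 0.288, y = 0.089
Drum-2 feed = drum-1 liquid: z₂ = (0.0943, 0.1614, 0.4559, 0.2884).
Drum 2:
Let ψ₂ = V/F and solve Σ zᵢ(Kᵢ−1)/(1+ψ₂(Kᵢ−1)) = 0.
g(0) = ΣzᵢKᵢ − 1 = 0.509 and g(1) = 1 − Σzᵢ/Kᵢ = -0.110, so a root lies in (0, 1).
Newton–Raphson from ψ₂ = 0.5:
  ψ₂ = 0.500: g = 0.1018, g' = -0.443 → ψ₂ = 0.730
  ψ₂ = 0.730: g = 0.0067, g' = -0.402 → ψ₂ = 0.747
Converged at ψ₂ = 0.747.
  carbon tetrachloride: x = 0.024, y = 0.118
  n-heptane: x = 0.074, y = 0.191
  n-octane: x = 0.424, y = 0.467
  n-nonane: x = 0.477, y = 0.224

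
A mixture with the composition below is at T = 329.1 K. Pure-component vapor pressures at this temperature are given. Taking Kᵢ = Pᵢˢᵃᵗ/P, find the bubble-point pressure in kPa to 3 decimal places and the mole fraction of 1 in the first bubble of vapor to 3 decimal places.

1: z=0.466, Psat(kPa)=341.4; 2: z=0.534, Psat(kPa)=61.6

At the bubble point ψ → 0, so ΣzᵢKᵢ = 1 with Kᵢ = Pᵢˢᵃᵗ/P ⇒ P = ΣzᵢPᵢˢᵃᵗ.
P = 0.466·341.4 + 0.534·61.6 = 191.987 kPa
yᵢ = zᵢPᵢˢᵃᵗ/P ⇒ y_1 = 0.466·341.4/191.987 = 0.829

Pbub = 191.987 kPa, y_1 = 0.829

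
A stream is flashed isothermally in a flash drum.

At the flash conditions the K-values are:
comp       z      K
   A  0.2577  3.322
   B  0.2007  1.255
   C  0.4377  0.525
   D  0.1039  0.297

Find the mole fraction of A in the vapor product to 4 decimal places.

y_A = 0.4452

Rachford–Rice: g(β) = Σ zᵢ(Kᵢ−1)/(1+β(Kᵢ−1)) = 0.
Check two-phase: ΣzᵢKᵢ = 1.3686 > 1 and Σzᵢ/Kᵢ = 1.4210 > 1, so g(0) = 0.3686 > 0 and g(1) = -0.4210 < 0.
Iterate (Newton) starting at β = 0.54:
  β = 0.5400: g = -0.08690, g' = -0.5957 → β = 0.3941
  β = 0.3941: g = 0.00212, g' = -0.6373 → β = 0.3974
Converged at β = 0.3975.
Compositions from xᵢ = zᵢ/(1+β(Kᵢ−1)), yᵢ = Kᵢxᵢ:
  A: x = 0.1340, y = 0.4452
  B: x = 0.1822, y = 0.2287
  C: x = 0.5396, y = 0.2833
  D: x = 0.1442, y = 0.0428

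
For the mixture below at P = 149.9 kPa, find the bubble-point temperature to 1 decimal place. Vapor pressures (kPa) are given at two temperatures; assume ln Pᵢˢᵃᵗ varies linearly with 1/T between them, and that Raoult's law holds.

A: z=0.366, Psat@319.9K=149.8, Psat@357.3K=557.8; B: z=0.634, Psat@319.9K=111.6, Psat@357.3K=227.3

Bubble-point temperature: ΣzᵢPᵢˢᵃᵗ(T) = P. Interpolate ln Pᵢˢᵃᵗ = aᵢ + bᵢ/T.
  T = 319.9 K: ΣzᵢPᵢˢᵃᵗ = 125.58 kPa
  T = 357.3 K: ΣzᵢPᵢˢᵃᵗ = 348.26 kPa
  T = 338.6 K: ΣzᵢPᵢˢᵃᵗ = 212.69 kPa
  T = 329.2 K: ΣzᵢPᵢˢᵃᵗ = 163.91 kPa
  T = 324.5 K: ΣzᵢPᵢˢᵃᵗ = 143.42 kPa
  T = 326.9 K: ΣzᵢPᵢˢᵃᵗ = 153.58 kPa
Interpolating between 324.5 K and 326.9 K gives T ≈ 326.0 K.

T = 326.0 K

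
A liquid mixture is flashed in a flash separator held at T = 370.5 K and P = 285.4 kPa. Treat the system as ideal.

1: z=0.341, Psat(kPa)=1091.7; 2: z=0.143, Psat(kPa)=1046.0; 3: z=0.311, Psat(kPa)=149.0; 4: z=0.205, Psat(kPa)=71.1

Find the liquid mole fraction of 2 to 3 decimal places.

Raoult's law: Kᵢ = Pᵢˢᵃᵗ/P = Pᵢˢᵃᵗ/285.4.
  K_1 = 1091.7/285.4 = 3.82516, K_2 = 1046.0/285.4 = 3.66503, K_3 = 149.0/285.4 = 0.52207, K_4 = 71.1/285.4 = 0.24912
Material balance + equilibrium reduce to Σ zᵢ(Kᵢ−1)/(1+V/F(Kᵢ−1)) = 0.
Check two-phase: ΣzᵢKᵢ = 2.042 > 1 and Σzᵢ/Kᵢ = 1.547 > 1, so g(0) = 1.042 > 0 and g(1) = -0.547 < 0.
Iterate (Newton) starting at V/F = 0.5:
  V/F = 0.500: g = 0.1209, g' = -1.073 → V/F = 0.613
  V/F = 0.613: g = 0.0023, g' = -1.050 → V/F = 0.615
Converged at V/F = 0.615.
Compositions from xᵢ = zᵢ/(1+V/F(Kᵢ−1)), yᵢ = Kᵢxᵢ:
  1: x = 0.125, y = 0.477
  2: x = 0.054, y = 0.199
  3: x = 0.440, y = 0.230
  4: x = 0.381, y = 0.095

x_2 = 0.054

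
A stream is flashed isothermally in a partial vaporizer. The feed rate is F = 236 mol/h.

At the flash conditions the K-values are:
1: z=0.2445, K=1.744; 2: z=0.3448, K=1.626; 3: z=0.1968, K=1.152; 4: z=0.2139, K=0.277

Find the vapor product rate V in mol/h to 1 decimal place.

Iterate (Newton) starting at V/F = 0.56:
  V/F = 0.5600: g = 0.05593, g' = -0.4611 → V/F = 0.6813
  V/F = 0.6813: g = -0.00564, g' = -0.5640 → V/F = 0.6713
  V/F = 0.6713: g = -0.00006, g' = -0.5531 → V/F = 0.6712
Converged at V/F = 0.6712.
Then V = V/F·F = 0.6712·236 = 158.4 mol/h and L = F − V = 77.6 mol/h.

V = 158.4 mol/h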